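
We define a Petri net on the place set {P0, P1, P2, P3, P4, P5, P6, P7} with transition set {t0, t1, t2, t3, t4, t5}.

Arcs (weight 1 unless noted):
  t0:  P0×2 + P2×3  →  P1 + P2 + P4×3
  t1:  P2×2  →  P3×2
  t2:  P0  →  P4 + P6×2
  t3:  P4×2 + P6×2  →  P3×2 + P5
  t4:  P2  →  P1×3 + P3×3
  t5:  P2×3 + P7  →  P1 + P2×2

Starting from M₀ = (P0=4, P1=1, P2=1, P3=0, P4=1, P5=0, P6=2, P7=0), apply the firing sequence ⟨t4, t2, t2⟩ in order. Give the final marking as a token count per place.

step 1: fire t4:  (P0=4, P1=1, P2=1, P3=0, P4=1, P5=0, P6=2, P7=0) → (P0=4, P1=4, P2=0, P3=3, P4=1, P5=0, P6=2, P7=0)
step 2: fire t2:  (P0=4, P1=4, P2=0, P3=3, P4=1, P5=0, P6=2, P7=0) → (P0=3, P1=4, P2=0, P3=3, P4=2, P5=0, P6=4, P7=0)
step 3: fire t2:  (P0=3, P1=4, P2=0, P3=3, P4=2, P5=0, P6=4, P7=0) → (P0=2, P1=4, P2=0, P3=3, P4=3, P5=0, P6=6, P7=0)

(P0=2, P1=4, P2=0, P3=3, P4=3, P5=0, P6=6, P7=0)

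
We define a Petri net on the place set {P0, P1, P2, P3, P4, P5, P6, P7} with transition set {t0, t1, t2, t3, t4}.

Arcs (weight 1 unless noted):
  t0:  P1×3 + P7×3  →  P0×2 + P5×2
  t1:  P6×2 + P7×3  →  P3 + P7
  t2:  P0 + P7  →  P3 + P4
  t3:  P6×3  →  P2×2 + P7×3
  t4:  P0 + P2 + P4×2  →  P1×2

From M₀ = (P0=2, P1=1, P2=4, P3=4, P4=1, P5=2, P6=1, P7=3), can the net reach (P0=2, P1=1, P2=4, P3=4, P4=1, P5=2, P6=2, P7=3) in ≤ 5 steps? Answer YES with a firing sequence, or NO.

depth 0: 1 marking
depth 1: 2 markings reached so far
depth 2: 4 markings reached so far
depth 3: 4 markings reached so far
(frontier empty at depth 3; search complete)
target is not among the 4 markings reachable within 5 steps

NO — not reachable within 5 firings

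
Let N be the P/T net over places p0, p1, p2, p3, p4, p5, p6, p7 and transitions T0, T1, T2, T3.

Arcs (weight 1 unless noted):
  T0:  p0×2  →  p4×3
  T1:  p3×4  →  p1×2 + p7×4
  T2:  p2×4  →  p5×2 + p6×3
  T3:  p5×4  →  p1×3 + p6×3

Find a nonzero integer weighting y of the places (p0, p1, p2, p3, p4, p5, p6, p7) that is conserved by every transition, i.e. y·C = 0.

y = (p0:3, p1:0, p2:0, p3:0, p4:2, p5:0, p6:0, p7:0)

Incidence matrix C (rows=places, cols=transitions):
       T0   T1   T2   T3
   p0  -2    0    0    0
   p1   0    2    0    3
   p2   0    0   -4    0
   p3   0   -4    0    0
   p4   3    0    0    0
   p5   0    0    2   -4
   p6   0    0    3    3
   p7   0    4    0    0

Candidate y = [3, 0, 0, 0, 2, 0, 0, 0]; check y·C column-wise:
  col T0: 3·-2 + 2·3 = 0
  col T1: 3·0 + 0·2 + 0·-4 + 2·0 + 0·4 = 0
  col T2: 3·0 + 0·-4 + 2·0 + 0·2 + 0·3 = 0
  col T3: 3·0 + 0·3 + 2·0 + 0·-4 + 0·3 = 0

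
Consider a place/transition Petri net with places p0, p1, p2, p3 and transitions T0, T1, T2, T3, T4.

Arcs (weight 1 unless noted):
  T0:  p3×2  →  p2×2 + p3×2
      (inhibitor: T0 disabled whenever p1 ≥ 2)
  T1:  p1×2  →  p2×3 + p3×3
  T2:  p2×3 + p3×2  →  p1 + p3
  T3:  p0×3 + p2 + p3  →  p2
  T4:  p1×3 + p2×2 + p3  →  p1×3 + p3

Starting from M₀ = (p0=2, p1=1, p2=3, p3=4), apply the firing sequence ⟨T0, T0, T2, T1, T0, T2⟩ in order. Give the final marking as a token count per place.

(p0=2, p1=1, p2=6, p3=5)

step 1: fire T0:  (p0=2, p1=1, p2=3, p3=4) → (p0=2, p1=1, p2=5, p3=4)
step 2: fire T0:  (p0=2, p1=1, p2=5, p3=4) → (p0=2, p1=1, p2=7, p3=4)
step 3: fire T2:  (p0=2, p1=1, p2=7, p3=4) → (p0=2, p1=2, p2=4, p3=3)
step 4: fire T1:  (p0=2, p1=2, p2=4, p3=3) → (p0=2, p1=0, p2=7, p3=6)
step 5: fire T0:  (p0=2, p1=0, p2=7, p3=6) → (p0=2, p1=0, p2=9, p3=6)
step 6: fire T2:  (p0=2, p1=0, p2=9, p3=6) → (p0=2, p1=1, p2=6, p3=5)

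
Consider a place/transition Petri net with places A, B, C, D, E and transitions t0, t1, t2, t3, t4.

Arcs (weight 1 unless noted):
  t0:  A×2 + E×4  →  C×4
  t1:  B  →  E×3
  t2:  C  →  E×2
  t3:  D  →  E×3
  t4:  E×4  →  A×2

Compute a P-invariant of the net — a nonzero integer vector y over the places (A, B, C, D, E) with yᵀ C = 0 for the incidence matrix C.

Incidence matrix C (rows=places, cols=transitions):
       t0   t1   t2   t3   t4
    A  -2    0    0    0    2
    B   0   -1    0    0    0
    C   4    0   -1    0    0
    D   0    0    0   -1    0
    E  -4    3    2    3   -4

Candidate y = [2, 3, 2, 3, 1]; check y·C column-wise:
  col t0: 2·-2 + 3·0 + 2·4 + 3·0 + 1·-4 = 0
  col t1: 2·0 + 3·-1 + 2·0 + 3·0 + 1·3 = 0
  col t2: 2·0 + 3·0 + 2·-1 + 3·0 + 1·2 = 0
  col t3: 2·0 + 3·0 + 2·0 + 3·-1 + 1·3 = 0
  col t4: 2·2 + 3·0 + 2·0 + 3·0 + 1·-4 = 0

y = (A:2, B:3, C:2, D:3, E:1)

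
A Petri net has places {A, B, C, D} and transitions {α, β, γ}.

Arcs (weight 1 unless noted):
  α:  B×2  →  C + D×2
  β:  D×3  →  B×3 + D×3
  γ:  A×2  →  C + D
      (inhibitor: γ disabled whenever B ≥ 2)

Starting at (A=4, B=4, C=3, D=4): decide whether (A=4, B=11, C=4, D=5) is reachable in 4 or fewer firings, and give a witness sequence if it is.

NO — not reachable within 4 firings

depth 0: 1 marking
depth 1: 3 markings reached so far
depth 2: 6 markings reached so far
depth 3: 10 markings reached so far
depth 4: 16 markings reached so far
target is not among the 16 markings reachable within 4 steps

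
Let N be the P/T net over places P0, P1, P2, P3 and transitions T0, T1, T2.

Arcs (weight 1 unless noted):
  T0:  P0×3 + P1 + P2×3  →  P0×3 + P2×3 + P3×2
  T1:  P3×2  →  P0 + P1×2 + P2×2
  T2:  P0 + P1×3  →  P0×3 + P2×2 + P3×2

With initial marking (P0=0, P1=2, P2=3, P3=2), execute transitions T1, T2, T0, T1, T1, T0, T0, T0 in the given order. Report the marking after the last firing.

(P0=5, P1=1, P2=11, P3=6)

step 1: fire T1:  (P0=0, P1=2, P2=3, P3=2) → (P0=1, P1=4, P2=5, P3=0)
step 2: fire T2:  (P0=1, P1=4, P2=5, P3=0) → (P0=3, P1=1, P2=7, P3=2)
step 3: fire T0:  (P0=3, P1=1, P2=7, P3=2) → (P0=3, P1=0, P2=7, P3=4)
step 4: fire T1:  (P0=3, P1=0, P2=7, P3=4) → (P0=4, P1=2, P2=9, P3=2)
step 5: fire T1:  (P0=4, P1=2, P2=9, P3=2) → (P0=5, P1=4, P2=11, P3=0)
step 6: fire T0:  (P0=5, P1=4, P2=11, P3=0) → (P0=5, P1=3, P2=11, P3=2)
step 7: fire T0:  (P0=5, P1=3, P2=11, P3=2) → (P0=5, P1=2, P2=11, P3=4)
step 8: fire T0:  (P0=5, P1=2, P2=11, P3=4) → (P0=5, P1=1, P2=11, P3=6)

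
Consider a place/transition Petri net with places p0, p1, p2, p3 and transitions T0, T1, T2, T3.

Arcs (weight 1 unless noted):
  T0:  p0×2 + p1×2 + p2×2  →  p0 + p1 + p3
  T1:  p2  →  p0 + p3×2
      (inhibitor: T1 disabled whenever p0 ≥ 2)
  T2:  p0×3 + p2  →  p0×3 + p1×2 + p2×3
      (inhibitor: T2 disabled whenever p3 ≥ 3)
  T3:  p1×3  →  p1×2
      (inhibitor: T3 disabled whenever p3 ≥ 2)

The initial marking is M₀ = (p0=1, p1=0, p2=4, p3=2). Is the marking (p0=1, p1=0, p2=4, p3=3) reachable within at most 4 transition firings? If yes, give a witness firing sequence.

NO — not reachable within 4 firings

depth 0: 1 marking
depth 1: 2 markings reached so far
depth 2: 2 markings reached so far
(frontier empty at depth 2; search complete)
target is not among the 2 markings reachable within 4 steps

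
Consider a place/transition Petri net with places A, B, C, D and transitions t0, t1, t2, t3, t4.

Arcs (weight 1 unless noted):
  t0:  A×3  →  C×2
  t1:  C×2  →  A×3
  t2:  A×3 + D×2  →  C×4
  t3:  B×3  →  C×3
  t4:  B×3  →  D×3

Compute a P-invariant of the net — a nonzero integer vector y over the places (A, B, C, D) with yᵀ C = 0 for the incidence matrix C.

y = (A:2, B:3, C:3, D:3)

Incidence matrix C (rows=places, cols=transitions):
       t0   t1   t2   t3   t4
    A  -3    3   -3    0    0
    B   0    0    0   -3   -3
    C   2   -2    4    3    0
    D   0    0   -2    0    3

Candidate y = [2, 3, 3, 3]; check y·C column-wise:
  col t0: 2·-3 + 3·0 + 3·2 + 3·0 = 0
  col t1: 2·3 + 3·0 + 3·-2 + 3·0 = 0
  col t2: 2·-3 + 3·0 + 3·4 + 3·-2 = 0
  col t3: 2·0 + 3·-3 + 3·3 + 3·0 = 0
  col t4: 2·0 + 3·-3 + 3·0 + 3·3 = 0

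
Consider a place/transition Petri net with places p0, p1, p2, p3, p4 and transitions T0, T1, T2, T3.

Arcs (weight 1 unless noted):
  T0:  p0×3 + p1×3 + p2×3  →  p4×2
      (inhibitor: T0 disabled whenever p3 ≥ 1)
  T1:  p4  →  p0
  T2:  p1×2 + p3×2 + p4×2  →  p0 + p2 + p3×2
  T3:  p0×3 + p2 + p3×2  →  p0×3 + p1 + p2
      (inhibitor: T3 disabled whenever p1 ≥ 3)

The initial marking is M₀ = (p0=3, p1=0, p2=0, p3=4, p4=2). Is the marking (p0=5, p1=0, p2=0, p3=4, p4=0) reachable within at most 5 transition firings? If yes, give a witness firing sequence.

YES — reachable via ⟨T1, T1⟩ (2 firings)

step 1: fire T1:  (p0=3, p1=0, p2=0, p3=4, p4=2) → (p0=4, p1=0, p2=0, p3=4, p4=1)
step 2: fire T1:  (p0=4, p1=0, p2=0, p3=4, p4=1) → (p0=5, p1=0, p2=0, p3=4, p4=0)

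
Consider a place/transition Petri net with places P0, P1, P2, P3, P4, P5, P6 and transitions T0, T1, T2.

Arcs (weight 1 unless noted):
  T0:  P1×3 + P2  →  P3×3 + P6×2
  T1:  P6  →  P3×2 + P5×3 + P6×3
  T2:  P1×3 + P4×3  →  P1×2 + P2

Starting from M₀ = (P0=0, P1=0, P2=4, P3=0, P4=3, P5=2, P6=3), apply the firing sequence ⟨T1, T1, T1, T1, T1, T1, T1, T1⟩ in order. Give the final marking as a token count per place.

step 1: fire T1:  (P0=0, P1=0, P2=4, P3=0, P4=3, P5=2, P6=3) → (P0=0, P1=0, P2=4, P3=2, P4=3, P5=5, P6=5)
step 2: fire T1:  (P0=0, P1=0, P2=4, P3=2, P4=3, P5=5, P6=5) → (P0=0, P1=0, P2=4, P3=4, P4=3, P5=8, P6=7)
step 3: fire T1:  (P0=0, P1=0, P2=4, P3=4, P4=3, P5=8, P6=7) → (P0=0, P1=0, P2=4, P3=6, P4=3, P5=11, P6=9)
step 4: fire T1:  (P0=0, P1=0, P2=4, P3=6, P4=3, P5=11, P6=9) → (P0=0, P1=0, P2=4, P3=8, P4=3, P5=14, P6=11)
step 5: fire T1:  (P0=0, P1=0, P2=4, P3=8, P4=3, P5=14, P6=11) → (P0=0, P1=0, P2=4, P3=10, P4=3, P5=17, P6=13)
step 6: fire T1:  (P0=0, P1=0, P2=4, P3=10, P4=3, P5=17, P6=13) → (P0=0, P1=0, P2=4, P3=12, P4=3, P5=20, P6=15)
step 7: fire T1:  (P0=0, P1=0, P2=4, P3=12, P4=3, P5=20, P6=15) → (P0=0, P1=0, P2=4, P3=14, P4=3, P5=23, P6=17)
step 8: fire T1:  (P0=0, P1=0, P2=4, P3=14, P4=3, P5=23, P6=17) → (P0=0, P1=0, P2=4, P3=16, P4=3, P5=26, P6=19)

(P0=0, P1=0, P2=4, P3=16, P4=3, P5=26, P6=19)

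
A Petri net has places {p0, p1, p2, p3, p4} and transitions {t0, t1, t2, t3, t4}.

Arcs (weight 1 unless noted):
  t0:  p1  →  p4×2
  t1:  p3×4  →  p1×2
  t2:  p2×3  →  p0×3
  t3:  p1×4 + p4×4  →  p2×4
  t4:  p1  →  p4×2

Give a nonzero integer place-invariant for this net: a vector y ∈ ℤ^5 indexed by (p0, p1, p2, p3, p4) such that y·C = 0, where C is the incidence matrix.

y = (p0:3, p1:2, p2:3, p3:1, p4:1)

Incidence matrix C (rows=places, cols=transitions):
       t0   t1   t2   t3   t4
   p0   0    0    3    0    0
   p1  -1    2    0   -4   -1
   p2   0    0   -3    4    0
   p3   0   -4    0    0    0
   p4   2    0    0   -4    2

Candidate y = [3, 2, 3, 1, 1]; check y·C column-wise:
  col t0: 3·0 + 2·-1 + 3·0 + 1·0 + 1·2 = 0
  col t1: 3·0 + 2·2 + 3·0 + 1·-4 + 1·0 = 0
  col t2: 3·3 + 2·0 + 3·-3 + 1·0 + 1·0 = 0
  col t3: 3·0 + 2·-4 + 3·4 + 1·0 + 1·-4 = 0
  col t4: 3·0 + 2·-1 + 3·0 + 1·0 + 1·2 = 0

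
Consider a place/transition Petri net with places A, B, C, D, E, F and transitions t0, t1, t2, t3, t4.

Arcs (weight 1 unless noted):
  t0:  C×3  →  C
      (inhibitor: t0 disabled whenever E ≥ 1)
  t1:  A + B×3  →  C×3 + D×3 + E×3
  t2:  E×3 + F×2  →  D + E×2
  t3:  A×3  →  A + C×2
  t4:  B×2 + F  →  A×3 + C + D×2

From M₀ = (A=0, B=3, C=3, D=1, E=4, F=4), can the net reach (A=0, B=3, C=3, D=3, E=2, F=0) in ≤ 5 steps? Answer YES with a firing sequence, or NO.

YES — reachable via ⟨t2, t2⟩ (2 firings)

step 1: fire t2:  (A=0, B=3, C=3, D=1, E=4, F=4) → (A=0, B=3, C=3, D=2, E=3, F=2)
step 2: fire t2:  (A=0, B=3, C=3, D=2, E=3, F=2) → (A=0, B=3, C=3, D=3, E=2, F=0)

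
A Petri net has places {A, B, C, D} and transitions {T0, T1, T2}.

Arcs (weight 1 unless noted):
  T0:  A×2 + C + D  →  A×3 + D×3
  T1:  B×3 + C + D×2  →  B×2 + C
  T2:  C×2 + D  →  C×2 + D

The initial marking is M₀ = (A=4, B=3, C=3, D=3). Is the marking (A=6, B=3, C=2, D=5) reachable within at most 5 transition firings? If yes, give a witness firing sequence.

depth 0: 1 marking
depth 1: 3 markings reached so far
depth 2: 5 markings reached so far
depth 3: 7 markings reached so far
depth 4: 8 markings reached so far
depth 5: 8 markings reached so far
(frontier empty at depth 5; search complete)
target is not among the 8 markings reachable within 5 steps

NO — not reachable within 5 firings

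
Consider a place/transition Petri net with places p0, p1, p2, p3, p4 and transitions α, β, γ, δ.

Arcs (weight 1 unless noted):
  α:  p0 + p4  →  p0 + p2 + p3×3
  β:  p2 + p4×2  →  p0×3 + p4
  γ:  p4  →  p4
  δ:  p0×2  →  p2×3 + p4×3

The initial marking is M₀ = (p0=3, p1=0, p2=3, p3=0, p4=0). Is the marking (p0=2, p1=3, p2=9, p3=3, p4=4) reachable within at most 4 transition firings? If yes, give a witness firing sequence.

depth 0: 1 marking
depth 1: 2 markings reached so far
depth 2: 4 markings reached so far
depth 3: 8 markings reached so far
depth 4: 14 markings reached so far
target is not among the 14 markings reachable within 4 steps

NO — not reachable within 4 firings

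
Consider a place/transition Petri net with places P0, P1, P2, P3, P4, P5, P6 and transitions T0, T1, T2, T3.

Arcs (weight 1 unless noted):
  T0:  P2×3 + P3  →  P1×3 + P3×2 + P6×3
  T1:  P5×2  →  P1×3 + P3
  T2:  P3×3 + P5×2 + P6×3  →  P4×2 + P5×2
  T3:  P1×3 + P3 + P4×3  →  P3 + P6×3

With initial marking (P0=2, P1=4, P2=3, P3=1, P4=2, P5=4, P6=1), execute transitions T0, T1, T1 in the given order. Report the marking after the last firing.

(P0=2, P1=13, P2=0, P3=4, P4=2, P5=0, P6=4)

step 1: fire T0:  (P0=2, P1=4, P2=3, P3=1, P4=2, P5=4, P6=1) → (P0=2, P1=7, P2=0, P3=2, P4=2, P5=4, P6=4)
step 2: fire T1:  (P0=2, P1=7, P2=0, P3=2, P4=2, P5=4, P6=4) → (P0=2, P1=10, P2=0, P3=3, P4=2, P5=2, P6=4)
step 3: fire T1:  (P0=2, P1=10, P2=0, P3=3, P4=2, P5=2, P6=4) → (P0=2, P1=13, P2=0, P3=4, P4=2, P5=0, P6=4)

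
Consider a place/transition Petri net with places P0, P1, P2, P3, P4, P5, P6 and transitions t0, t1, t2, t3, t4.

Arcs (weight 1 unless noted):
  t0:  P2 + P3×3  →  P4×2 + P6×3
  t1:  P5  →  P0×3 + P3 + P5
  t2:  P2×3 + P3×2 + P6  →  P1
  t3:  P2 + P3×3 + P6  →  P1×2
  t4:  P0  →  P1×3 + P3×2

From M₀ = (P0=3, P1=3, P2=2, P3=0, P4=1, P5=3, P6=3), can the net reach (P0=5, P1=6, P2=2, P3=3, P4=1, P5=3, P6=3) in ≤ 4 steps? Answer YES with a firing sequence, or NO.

YES — reachable via ⟨t1, t4⟩ (2 firings)

step 1: fire t1:  (P0=3, P1=3, P2=2, P3=0, P4=1, P5=3, P6=3) → (P0=6, P1=3, P2=2, P3=1, P4=1, P5=3, P6=3)
step 2: fire t4:  (P0=6, P1=3, P2=2, P3=1, P4=1, P5=3, P6=3) → (P0=5, P1=6, P2=2, P3=3, P4=1, P5=3, P6=3)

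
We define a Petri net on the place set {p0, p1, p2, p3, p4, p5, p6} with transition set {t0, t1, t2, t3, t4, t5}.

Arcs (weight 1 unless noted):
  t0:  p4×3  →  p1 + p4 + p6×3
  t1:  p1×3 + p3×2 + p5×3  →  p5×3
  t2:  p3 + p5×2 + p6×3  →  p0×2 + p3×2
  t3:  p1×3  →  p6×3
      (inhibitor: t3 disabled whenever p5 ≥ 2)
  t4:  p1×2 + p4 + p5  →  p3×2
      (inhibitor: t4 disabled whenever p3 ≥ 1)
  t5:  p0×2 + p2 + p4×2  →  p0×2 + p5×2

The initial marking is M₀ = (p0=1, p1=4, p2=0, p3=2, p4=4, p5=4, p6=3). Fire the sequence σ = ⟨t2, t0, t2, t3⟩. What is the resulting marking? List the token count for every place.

step 1: fire t2:  (p0=1, p1=4, p2=0, p3=2, p4=4, p5=4, p6=3) → (p0=3, p1=4, p2=0, p3=3, p4=4, p5=2, p6=0)
step 2: fire t0:  (p0=3, p1=4, p2=0, p3=3, p4=4, p5=2, p6=0) → (p0=3, p1=5, p2=0, p3=3, p4=2, p5=2, p6=3)
step 3: fire t2:  (p0=3, p1=5, p2=0, p3=3, p4=2, p5=2, p6=3) → (p0=5, p1=5, p2=0, p3=4, p4=2, p5=0, p6=0)
step 4: fire t3:  (p0=5, p1=5, p2=0, p3=4, p4=2, p5=0, p6=0) → (p0=5, p1=2, p2=0, p3=4, p4=2, p5=0, p6=3)

(p0=5, p1=2, p2=0, p3=4, p4=2, p5=0, p6=3)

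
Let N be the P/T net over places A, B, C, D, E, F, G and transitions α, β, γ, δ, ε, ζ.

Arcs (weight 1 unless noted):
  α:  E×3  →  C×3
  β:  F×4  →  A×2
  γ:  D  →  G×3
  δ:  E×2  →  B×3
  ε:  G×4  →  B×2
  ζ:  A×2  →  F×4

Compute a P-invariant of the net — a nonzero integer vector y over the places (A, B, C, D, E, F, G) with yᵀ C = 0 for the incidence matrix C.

Incidence matrix C (rows=places, cols=transitions):
        α    β    γ    δ    ε    ζ
    A   0    2    0    0    0   -2
    B   0    0    0    3    2    0
    C   3    0    0    0    0    0
    D   0    0   -1    0    0    0
    E  -3    0    0   -2    0    0
    F   0   -4    0    0    0    4
    G   0    0    3    0   -4    0

Candidate y = [2, 0, 0, 0, 0, 1, 0]; check y·C column-wise:
  col α: 2·0 + 0·3 + 0·-3 + 1·0 = 0
  col β: 2·2 + 1·-4 = 0
  col γ: 2·0 + 0·-1 + 1·0 + 0·3 = 0
  col δ: 2·0 + 0·3 + 0·-2 + 1·0 = 0
  col ε: 2·0 + 0·2 + 1·0 + 0·-4 = 0
  col ζ: 2·-2 + 1·4 = 0

y = (A:2, B:0, C:0, D:0, E:0, F:1, G:0)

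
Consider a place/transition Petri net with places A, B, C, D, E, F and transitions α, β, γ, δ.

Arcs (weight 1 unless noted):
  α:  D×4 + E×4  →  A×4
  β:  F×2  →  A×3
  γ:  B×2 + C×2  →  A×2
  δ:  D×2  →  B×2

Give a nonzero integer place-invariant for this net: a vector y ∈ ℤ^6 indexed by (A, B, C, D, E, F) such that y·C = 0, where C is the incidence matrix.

y = (A:0, B:1, C:-1, D:1, E:-1, F:0)

Incidence matrix C (rows=places, cols=transitions):
        α    β    γ    δ
    A   4    3    2    0
    B   0    0   -2    2
    C   0    0   -2    0
    D  -4    0    0   -2
    E  -4    0    0    0
    F   0   -2    0    0

Candidate y = [0, 1, -1, 1, -1, 0]; check y·C column-wise:
  col α: 0·4 + 1·0 + -1·0 + 1·-4 + -1·-4 = 0
  col β: 0·3 + 1·0 + -1·0 + 1·0 + -1·0 + 0·-2 = 0
  col γ: 0·2 + 1·-2 + -1·-2 + 1·0 + -1·0 = 0
  col δ: 1·2 + -1·0 + 1·-2 + -1·0 = 0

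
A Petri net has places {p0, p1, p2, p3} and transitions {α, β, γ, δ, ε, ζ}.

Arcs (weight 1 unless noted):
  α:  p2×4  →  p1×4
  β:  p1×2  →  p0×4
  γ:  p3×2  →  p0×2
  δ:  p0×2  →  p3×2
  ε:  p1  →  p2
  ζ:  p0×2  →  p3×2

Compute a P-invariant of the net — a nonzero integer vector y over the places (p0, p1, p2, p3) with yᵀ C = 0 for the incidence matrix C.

y = (p0:1, p1:2, p2:2, p3:1)

Incidence matrix C (rows=places, cols=transitions):
        α    β    γ    δ    ε    ζ
   p0   0    4    2   -2    0   -2
   p1   4   -2    0    0   -1    0
   p2  -4    0    0    0    1    0
   p3   0    0   -2    2    0    2

Candidate y = [1, 2, 2, 1]; check y·C column-wise:
  col α: 1·0 + 2·4 + 2·-4 + 1·0 = 0
  col β: 1·4 + 2·-2 + 2·0 + 1·0 = 0
  col γ: 1·2 + 2·0 + 2·0 + 1·-2 = 0
  col δ: 1·-2 + 2·0 + 2·0 + 1·2 = 0
  col ε: 1·0 + 2·-1 + 2·1 + 1·0 = 0
  col ζ: 1·-2 + 2·0 + 2·0 + 1·2 = 0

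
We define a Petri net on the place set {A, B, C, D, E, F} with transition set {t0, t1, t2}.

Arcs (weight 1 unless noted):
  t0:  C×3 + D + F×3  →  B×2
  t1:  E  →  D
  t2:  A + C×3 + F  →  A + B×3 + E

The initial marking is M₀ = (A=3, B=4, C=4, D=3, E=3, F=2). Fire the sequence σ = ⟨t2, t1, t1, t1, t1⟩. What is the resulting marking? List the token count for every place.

step 1: fire t2:  (A=3, B=4, C=4, D=3, E=3, F=2) → (A=3, B=7, C=1, D=3, E=4, F=1)
step 2: fire t1:  (A=3, B=7, C=1, D=3, E=4, F=1) → (A=3, B=7, C=1, D=4, E=3, F=1)
step 3: fire t1:  (A=3, B=7, C=1, D=4, E=3, F=1) → (A=3, B=7, C=1, D=5, E=2, F=1)
step 4: fire t1:  (A=3, B=7, C=1, D=5, E=2, F=1) → (A=3, B=7, C=1, D=6, E=1, F=1)
step 5: fire t1:  (A=3, B=7, C=1, D=6, E=1, F=1) → (A=3, B=7, C=1, D=7, E=0, F=1)

(A=3, B=7, C=1, D=7, E=0, F=1)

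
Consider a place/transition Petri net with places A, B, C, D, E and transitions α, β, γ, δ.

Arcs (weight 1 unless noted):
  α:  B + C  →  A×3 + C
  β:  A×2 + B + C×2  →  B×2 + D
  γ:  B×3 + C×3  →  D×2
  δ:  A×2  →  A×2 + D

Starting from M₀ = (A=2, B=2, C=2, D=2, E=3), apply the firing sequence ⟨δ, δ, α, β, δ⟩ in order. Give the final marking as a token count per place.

step 1: fire δ:  (A=2, B=2, C=2, D=2, E=3) → (A=2, B=2, C=2, D=3, E=3)
step 2: fire δ:  (A=2, B=2, C=2, D=3, E=3) → (A=2, B=2, C=2, D=4, E=3)
step 3: fire α:  (A=2, B=2, C=2, D=4, E=3) → (A=5, B=1, C=2, D=4, E=3)
step 4: fire β:  (A=5, B=1, C=2, D=4, E=3) → (A=3, B=2, C=0, D=5, E=3)
step 5: fire δ:  (A=3, B=2, C=0, D=5, E=3) → (A=3, B=2, C=0, D=6, E=3)

(A=3, B=2, C=0, D=6, E=3)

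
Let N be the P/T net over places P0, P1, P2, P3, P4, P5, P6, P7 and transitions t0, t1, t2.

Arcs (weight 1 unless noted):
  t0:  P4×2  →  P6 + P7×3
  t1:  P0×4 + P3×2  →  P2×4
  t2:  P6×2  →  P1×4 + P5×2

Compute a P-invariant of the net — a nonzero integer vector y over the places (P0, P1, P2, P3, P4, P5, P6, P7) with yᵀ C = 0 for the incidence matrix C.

Incidence matrix C (rows=places, cols=transitions):
       t0   t1   t2
   P0   0   -4    0
   P1   0    0    4
   P2   0    4    0
   P3   0   -2    0
   P4  -2    0    0
   P5   0    0    2
   P6   1    0   -2
   P7   3    0    0

Candidate y = [1, 0, 1, 0, 0, 0, 0, 0]; check y·C column-wise:
  col t0: 1·0 + 1·0 + 0·-2 + 0·1 + 0·3 = 0
  col t1: 1·-4 + 1·4 + 0·-2 = 0
  col t2: 1·0 + 0·4 + 1·0 + 0·2 + 0·-2 = 0

y = (P0:1, P1:0, P2:1, P3:0, P4:0, P5:0, P6:0, P7:0)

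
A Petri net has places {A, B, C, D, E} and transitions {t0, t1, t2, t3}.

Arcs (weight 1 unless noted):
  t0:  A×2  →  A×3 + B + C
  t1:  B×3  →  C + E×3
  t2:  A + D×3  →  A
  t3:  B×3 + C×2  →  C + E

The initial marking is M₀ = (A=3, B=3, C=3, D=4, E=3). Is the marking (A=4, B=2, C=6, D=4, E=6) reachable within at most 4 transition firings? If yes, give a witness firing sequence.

depth 0: 1 marking
depth 1: 5 markings reached so far
depth 2: 11 markings reached so far
depth 3: 17 markings reached so far
depth 4: 23 markings reached so far
target is not among the 23 markings reachable within 4 steps

NO — not reachable within 4 firings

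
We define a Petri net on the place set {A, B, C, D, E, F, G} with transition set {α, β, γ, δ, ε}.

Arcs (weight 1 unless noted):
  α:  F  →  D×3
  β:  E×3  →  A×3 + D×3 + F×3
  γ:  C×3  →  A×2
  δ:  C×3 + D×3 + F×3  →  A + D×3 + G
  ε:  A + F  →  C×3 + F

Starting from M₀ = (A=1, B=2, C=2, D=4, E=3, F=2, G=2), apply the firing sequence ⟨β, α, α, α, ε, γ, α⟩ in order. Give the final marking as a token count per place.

step 1: fire β:  (A=1, B=2, C=2, D=4, E=3, F=2, G=2) → (A=4, B=2, C=2, D=7, E=0, F=5, G=2)
step 2: fire α:  (A=4, B=2, C=2, D=7, E=0, F=5, G=2) → (A=4, B=2, C=2, D=10, E=0, F=4, G=2)
step 3: fire α:  (A=4, B=2, C=2, D=10, E=0, F=4, G=2) → (A=4, B=2, C=2, D=13, E=0, F=3, G=2)
step 4: fire α:  (A=4, B=2, C=2, D=13, E=0, F=3, G=2) → (A=4, B=2, C=2, D=16, E=0, F=2, G=2)
step 5: fire ε:  (A=4, B=2, C=2, D=16, E=0, F=2, G=2) → (A=3, B=2, C=5, D=16, E=0, F=2, G=2)
step 6: fire γ:  (A=3, B=2, C=5, D=16, E=0, F=2, G=2) → (A=5, B=2, C=2, D=16, E=0, F=2, G=2)
step 7: fire α:  (A=5, B=2, C=2, D=16, E=0, F=2, G=2) → (A=5, B=2, C=2, D=19, E=0, F=1, G=2)

(A=5, B=2, C=2, D=19, E=0, F=1, G=2)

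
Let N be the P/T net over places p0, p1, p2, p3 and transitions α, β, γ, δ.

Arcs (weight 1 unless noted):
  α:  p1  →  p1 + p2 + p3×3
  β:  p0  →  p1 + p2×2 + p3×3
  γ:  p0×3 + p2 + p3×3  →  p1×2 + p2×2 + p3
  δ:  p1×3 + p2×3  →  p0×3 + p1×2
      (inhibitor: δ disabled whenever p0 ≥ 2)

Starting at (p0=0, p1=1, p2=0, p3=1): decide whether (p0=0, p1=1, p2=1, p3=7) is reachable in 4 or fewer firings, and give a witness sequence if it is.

NO — not reachable within 4 firings

depth 0: 1 marking
depth 1: 2 markings reached so far
depth 2: 3 markings reached so far
depth 3: 4 markings reached so far
depth 4: 5 markings reached so far
target is not among the 5 markings reachable within 4 steps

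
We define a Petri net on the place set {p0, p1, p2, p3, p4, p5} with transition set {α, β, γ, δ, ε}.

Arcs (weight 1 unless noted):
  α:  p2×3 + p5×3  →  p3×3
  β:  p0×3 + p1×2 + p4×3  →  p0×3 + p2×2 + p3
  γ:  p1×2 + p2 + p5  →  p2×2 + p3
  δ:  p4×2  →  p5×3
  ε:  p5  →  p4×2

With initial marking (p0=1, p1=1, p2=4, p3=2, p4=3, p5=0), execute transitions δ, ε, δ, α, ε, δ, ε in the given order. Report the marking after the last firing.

(p0=1, p1=1, p2=1, p3=5, p4=3, p5=3)

step 1: fire δ:  (p0=1, p1=1, p2=4, p3=2, p4=3, p5=0) → (p0=1, p1=1, p2=4, p3=2, p4=1, p5=3)
step 2: fire ε:  (p0=1, p1=1, p2=4, p3=2, p4=1, p5=3) → (p0=1, p1=1, p2=4, p3=2, p4=3, p5=2)
step 3: fire δ:  (p0=1, p1=1, p2=4, p3=2, p4=3, p5=2) → (p0=1, p1=1, p2=4, p3=2, p4=1, p5=5)
step 4: fire α:  (p0=1, p1=1, p2=4, p3=2, p4=1, p5=5) → (p0=1, p1=1, p2=1, p3=5, p4=1, p5=2)
step 5: fire ε:  (p0=1, p1=1, p2=1, p3=5, p4=1, p5=2) → (p0=1, p1=1, p2=1, p3=5, p4=3, p5=1)
step 6: fire δ:  (p0=1, p1=1, p2=1, p3=5, p4=3, p5=1) → (p0=1, p1=1, p2=1, p3=5, p4=1, p5=4)
step 7: fire ε:  (p0=1, p1=1, p2=1, p3=5, p4=1, p5=4) → (p0=1, p1=1, p2=1, p3=5, p4=3, p5=3)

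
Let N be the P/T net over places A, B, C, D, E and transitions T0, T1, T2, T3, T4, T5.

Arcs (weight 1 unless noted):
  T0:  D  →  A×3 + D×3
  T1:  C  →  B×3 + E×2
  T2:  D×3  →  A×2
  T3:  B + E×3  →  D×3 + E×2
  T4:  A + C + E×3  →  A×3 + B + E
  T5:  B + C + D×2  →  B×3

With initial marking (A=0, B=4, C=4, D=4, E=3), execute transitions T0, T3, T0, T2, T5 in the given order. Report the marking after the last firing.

(A=8, B=5, C=3, D=6, E=2)

step 1: fire T0:  (A=0, B=4, C=4, D=4, E=3) → (A=3, B=4, C=4, D=6, E=3)
step 2: fire T3:  (A=3, B=4, C=4, D=6, E=3) → (A=3, B=3, C=4, D=9, E=2)
step 3: fire T0:  (A=3, B=3, C=4, D=9, E=2) → (A=6, B=3, C=4, D=11, E=2)
step 4: fire T2:  (A=6, B=3, C=4, D=11, E=2) → (A=8, B=3, C=4, D=8, E=2)
step 5: fire T5:  (A=8, B=3, C=4, D=8, E=2) → (A=8, B=5, C=3, D=6, E=2)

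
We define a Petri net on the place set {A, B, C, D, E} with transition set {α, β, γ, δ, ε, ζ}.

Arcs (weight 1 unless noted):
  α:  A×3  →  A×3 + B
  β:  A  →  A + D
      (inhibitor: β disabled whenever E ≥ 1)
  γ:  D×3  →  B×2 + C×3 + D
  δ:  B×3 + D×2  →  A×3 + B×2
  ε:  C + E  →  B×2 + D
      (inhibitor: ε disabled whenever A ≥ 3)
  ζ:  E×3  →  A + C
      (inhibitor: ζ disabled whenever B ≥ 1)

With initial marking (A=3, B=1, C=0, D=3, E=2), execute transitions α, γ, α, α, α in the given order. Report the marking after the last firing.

(A=3, B=7, C=3, D=1, E=2)

step 1: fire α:  (A=3, B=1, C=0, D=3, E=2) → (A=3, B=2, C=0, D=3, E=2)
step 2: fire γ:  (A=3, B=2, C=0, D=3, E=2) → (A=3, B=4, C=3, D=1, E=2)
step 3: fire α:  (A=3, B=4, C=3, D=1, E=2) → (A=3, B=5, C=3, D=1, E=2)
step 4: fire α:  (A=3, B=5, C=3, D=1, E=2) → (A=3, B=6, C=3, D=1, E=2)
step 5: fire α:  (A=3, B=6, C=3, D=1, E=2) → (A=3, B=7, C=3, D=1, E=2)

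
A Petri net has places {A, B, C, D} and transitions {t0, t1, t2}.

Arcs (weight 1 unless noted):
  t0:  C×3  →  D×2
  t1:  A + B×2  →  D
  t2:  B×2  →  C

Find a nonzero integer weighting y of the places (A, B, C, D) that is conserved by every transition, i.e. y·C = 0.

Incidence matrix C (rows=places, cols=transitions):
       t0   t1   t2
    A   0   -1    0
    B   0   -2   -2
    C  -3    0    1
    D   2    1    0

Candidate y = [1, 1, 2, 3]; check y·C column-wise:
  col t0: 1·0 + 1·0 + 2·-3 + 3·2 = 0
  col t1: 1·-1 + 1·-2 + 2·0 + 3·1 = 0
  col t2: 1·0 + 1·-2 + 2·1 + 3·0 = 0

y = (A:1, B:1, C:2, D:3)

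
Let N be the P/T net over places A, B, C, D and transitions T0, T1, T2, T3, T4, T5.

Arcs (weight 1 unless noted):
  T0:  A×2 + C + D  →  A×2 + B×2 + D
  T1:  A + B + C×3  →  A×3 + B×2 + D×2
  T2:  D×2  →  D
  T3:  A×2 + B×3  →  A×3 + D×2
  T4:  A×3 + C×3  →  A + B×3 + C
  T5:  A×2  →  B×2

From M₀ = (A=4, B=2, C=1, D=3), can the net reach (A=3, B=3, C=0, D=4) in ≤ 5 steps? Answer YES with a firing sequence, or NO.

YES — reachable via ⟨T0, T2, T3, T5⟩ (4 firings)

step 1: fire T0:  (A=4, B=2, C=1, D=3) → (A=4, B=4, C=0, D=3)
step 2: fire T2:  (A=4, B=4, C=0, D=3) → (A=4, B=4, C=0, D=2)
step 3: fire T3:  (A=4, B=4, C=0, D=2) → (A=5, B=1, C=0, D=4)
step 4: fire T5:  (A=5, B=1, C=0, D=4) → (A=3, B=3, C=0, D=4)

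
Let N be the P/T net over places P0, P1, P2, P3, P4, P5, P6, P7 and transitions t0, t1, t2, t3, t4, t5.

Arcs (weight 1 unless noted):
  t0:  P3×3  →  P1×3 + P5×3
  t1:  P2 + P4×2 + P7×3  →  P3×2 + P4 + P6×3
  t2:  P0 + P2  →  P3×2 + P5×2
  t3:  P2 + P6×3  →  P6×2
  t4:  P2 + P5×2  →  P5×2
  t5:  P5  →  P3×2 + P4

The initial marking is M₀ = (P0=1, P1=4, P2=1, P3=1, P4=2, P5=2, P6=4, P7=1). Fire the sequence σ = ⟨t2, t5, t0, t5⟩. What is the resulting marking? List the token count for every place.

step 1: fire t2:  (P0=1, P1=4, P2=1, P3=1, P4=2, P5=2, P6=4, P7=1) → (P0=0, P1=4, P2=0, P3=3, P4=2, P5=4, P6=4, P7=1)
step 2: fire t5:  (P0=0, P1=4, P2=0, P3=3, P4=2, P5=4, P6=4, P7=1) → (P0=0, P1=4, P2=0, P3=5, P4=3, P5=3, P6=4, P7=1)
step 3: fire t0:  (P0=0, P1=4, P2=0, P3=5, P4=3, P5=3, P6=4, P7=1) → (P0=0, P1=7, P2=0, P3=2, P4=3, P5=6, P6=4, P7=1)
step 4: fire t5:  (P0=0, P1=7, P2=0, P3=2, P4=3, P5=6, P6=4, P7=1) → (P0=0, P1=7, P2=0, P3=4, P4=4, P5=5, P6=4, P7=1)

(P0=0, P1=7, P2=0, P3=4, P4=4, P5=5, P6=4, P7=1)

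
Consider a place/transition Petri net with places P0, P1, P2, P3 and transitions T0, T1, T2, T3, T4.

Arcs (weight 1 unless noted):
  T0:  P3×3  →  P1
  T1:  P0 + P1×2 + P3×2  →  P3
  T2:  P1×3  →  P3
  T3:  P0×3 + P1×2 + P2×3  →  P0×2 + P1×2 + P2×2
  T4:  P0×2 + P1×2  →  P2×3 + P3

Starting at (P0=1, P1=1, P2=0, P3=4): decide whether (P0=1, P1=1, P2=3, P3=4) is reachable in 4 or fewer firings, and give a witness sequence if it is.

NO — not reachable within 4 firings

depth 0: 1 marking
depth 1: 2 markings reached so far
depth 2: 2 markings reached so far
(frontier empty at depth 2; search complete)
target is not among the 2 markings reachable within 4 steps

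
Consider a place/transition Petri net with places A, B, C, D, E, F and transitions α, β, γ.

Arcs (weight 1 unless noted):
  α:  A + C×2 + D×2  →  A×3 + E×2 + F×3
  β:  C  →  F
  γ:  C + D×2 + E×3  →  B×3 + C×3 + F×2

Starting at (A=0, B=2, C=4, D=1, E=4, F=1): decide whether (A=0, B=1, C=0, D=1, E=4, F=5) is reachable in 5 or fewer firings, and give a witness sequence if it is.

NO — not reachable within 5 firings

depth 0: 1 marking
depth 1: 2 markings reached so far
depth 2: 3 markings reached so far
depth 3: 4 markings reached so far
depth 4: 5 markings reached so far
depth 5: 5 markings reached so far
(frontier empty at depth 5; search complete)
target is not among the 5 markings reachable within 5 steps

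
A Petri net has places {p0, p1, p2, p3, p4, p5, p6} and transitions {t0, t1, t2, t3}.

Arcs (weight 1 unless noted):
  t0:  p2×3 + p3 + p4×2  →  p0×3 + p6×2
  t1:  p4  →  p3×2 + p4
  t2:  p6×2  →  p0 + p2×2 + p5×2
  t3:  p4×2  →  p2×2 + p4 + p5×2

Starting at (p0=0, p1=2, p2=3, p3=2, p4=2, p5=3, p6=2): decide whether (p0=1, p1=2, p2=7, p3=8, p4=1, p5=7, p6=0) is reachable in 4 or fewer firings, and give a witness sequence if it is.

NO — not reachable within 4 firings

depth 0: 1 marking
depth 1: 5 markings reached so far
depth 2: 11 markings reached so far
depth 3: 18 markings reached so far
depth 4: 25 markings reached so far
target is not among the 25 markings reachable within 4 steps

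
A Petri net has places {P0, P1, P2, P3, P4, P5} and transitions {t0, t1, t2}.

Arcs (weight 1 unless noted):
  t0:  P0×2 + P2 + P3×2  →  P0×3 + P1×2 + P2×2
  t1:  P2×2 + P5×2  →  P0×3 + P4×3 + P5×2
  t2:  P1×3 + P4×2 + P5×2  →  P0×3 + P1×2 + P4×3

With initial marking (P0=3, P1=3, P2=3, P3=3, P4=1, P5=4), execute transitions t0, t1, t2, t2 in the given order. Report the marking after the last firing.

(P0=13, P1=3, P2=2, P3=1, P4=6, P5=0)

step 1: fire t0:  (P0=3, P1=3, P2=3, P3=3, P4=1, P5=4) → (P0=4, P1=5, P2=4, P3=1, P4=1, P5=4)
step 2: fire t1:  (P0=4, P1=5, P2=4, P3=1, P4=1, P5=4) → (P0=7, P1=5, P2=2, P3=1, P4=4, P5=4)
step 3: fire t2:  (P0=7, P1=5, P2=2, P3=1, P4=4, P5=4) → (P0=10, P1=4, P2=2, P3=1, P4=5, P5=2)
step 4: fire t2:  (P0=10, P1=4, P2=2, P3=1, P4=5, P5=2) → (P0=13, P1=3, P2=2, P3=1, P4=6, P5=0)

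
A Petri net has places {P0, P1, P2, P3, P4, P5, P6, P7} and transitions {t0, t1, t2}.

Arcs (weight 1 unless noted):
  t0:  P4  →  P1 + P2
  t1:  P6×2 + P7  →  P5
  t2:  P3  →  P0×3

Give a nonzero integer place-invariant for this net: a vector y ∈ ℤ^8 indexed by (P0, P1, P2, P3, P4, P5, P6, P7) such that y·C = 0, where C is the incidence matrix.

y = (P0:0, P1:1, P2:-1, P3:0, P4:0, P5:0, P6:0, P7:0)

Incidence matrix C (rows=places, cols=transitions):
       t0   t1   t2
   P0   0    0    3
   P1   1    0    0
   P2   1    0    0
   P3   0    0   -1
   P4  -1    0    0
   P5   0    1    0
   P6   0   -2    0
   P7   0   -1    0

Candidate y = [0, 1, -1, 0, 0, 0, 0, 0]; check y·C column-wise:
  col t0: 1·1 + -1·1 + 0·-1 = 0
  col t1: 1·0 + -1·0 + 0·1 + 0·-2 + 0·-1 = 0
  col t2: 0·3 + 1·0 + -1·0 + 0·-1 = 0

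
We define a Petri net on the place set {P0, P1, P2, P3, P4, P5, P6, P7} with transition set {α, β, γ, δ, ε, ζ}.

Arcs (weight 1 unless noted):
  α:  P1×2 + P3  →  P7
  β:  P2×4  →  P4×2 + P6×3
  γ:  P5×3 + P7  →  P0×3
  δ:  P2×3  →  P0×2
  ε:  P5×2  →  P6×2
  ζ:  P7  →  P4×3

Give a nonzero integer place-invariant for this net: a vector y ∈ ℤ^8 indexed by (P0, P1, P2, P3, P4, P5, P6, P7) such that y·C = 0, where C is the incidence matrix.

Incidence matrix C (rows=places, cols=transitions):
        α    β    γ    δ    ε    ζ
   P0   0    0    3    2    0    0
   P1  -2    0    0    0    0    0
   P2   0   -4    0   -3    0    0
   P3  -1    0    0    0    0    0
   P4   0    2    0    0    0    3
   P5   0    0   -3    0   -2    0
   P6   0    3    0    0    2    0
   P7   1    0   -1    0    0   -1

Candidate y = [0, 1, 0, -2, 0, 0, 0, 0]; check y·C column-wise:
  col α: 1·-2 + -2·-1 + 0·1 = 0
  col β: 1·0 + 0·-4 + -2·0 + 0·2 + 0·3 = 0
  col γ: 0·3 + 1·0 + -2·0 + 0·-3 + 0·-1 = 0
  col δ: 0·2 + 1·0 + 0·-3 + -2·0 = 0
  col ε: 1·0 + -2·0 + 0·-2 + 0·2 = 0
  col ζ: 1·0 + -2·0 + 0·3 + 0·-1 = 0

y = (P0:0, P1:1, P2:0, P3:-2, P4:0, P5:0, P6:0, P7:0)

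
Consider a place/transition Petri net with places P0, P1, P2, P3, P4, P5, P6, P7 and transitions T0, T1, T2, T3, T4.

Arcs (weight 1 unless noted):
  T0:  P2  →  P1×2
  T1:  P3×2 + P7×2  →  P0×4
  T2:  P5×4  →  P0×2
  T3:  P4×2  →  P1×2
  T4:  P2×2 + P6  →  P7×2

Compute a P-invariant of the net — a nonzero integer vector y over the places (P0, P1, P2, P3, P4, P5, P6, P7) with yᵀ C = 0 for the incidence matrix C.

y = (P0:2, P1:0, P2:0, P3:4, P4:0, P5:1, P6:0, P7:0)

Incidence matrix C (rows=places, cols=transitions):
       T0   T1   T2   T3   T4
   P0   0    4    2    0    0
   P1   2    0    0    2    0
   P2  -1    0    0    0   -2
   P3   0   -2    0    0    0
   P4   0    0    0   -2    0
   P5   0    0   -4    0    0
   P6   0    0    0    0   -1
   P7   0   -2    0    0    2

Candidate y = [2, 0, 0, 4, 0, 1, 0, 0]; check y·C column-wise:
  col T0: 2·0 + 0·2 + 0·-1 + 4·0 + 1·0 = 0
  col T1: 2·4 + 4·-2 + 1·0 + 0·-2 = 0
  col T2: 2·2 + 4·0 + 1·-4 = 0
  col T3: 2·0 + 0·2 + 4·0 + 0·-2 + 1·0 = 0
  col T4: 2·0 + 0·-2 + 4·0 + 1·0 + 0·-1 + 0·2 = 0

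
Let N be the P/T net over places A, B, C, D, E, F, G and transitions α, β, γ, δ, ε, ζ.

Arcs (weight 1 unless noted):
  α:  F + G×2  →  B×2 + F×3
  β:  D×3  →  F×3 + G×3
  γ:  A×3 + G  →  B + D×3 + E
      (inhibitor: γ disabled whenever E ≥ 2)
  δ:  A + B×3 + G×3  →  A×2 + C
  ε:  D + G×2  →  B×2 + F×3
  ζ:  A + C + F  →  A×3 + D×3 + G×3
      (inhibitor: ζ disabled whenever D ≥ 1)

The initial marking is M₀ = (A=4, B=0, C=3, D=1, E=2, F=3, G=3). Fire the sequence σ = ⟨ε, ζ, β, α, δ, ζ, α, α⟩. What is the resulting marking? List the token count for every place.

step 1: fire ε:  (A=4, B=0, C=3, D=1, E=2, F=3, G=3) → (A=4, B=2, C=3, D=0, E=2, F=6, G=1)
step 2: fire ζ:  (A=4, B=2, C=3, D=0, E=2, F=6, G=1) → (A=6, B=2, C=2, D=3, E=2, F=5, G=4)
step 3: fire β:  (A=6, B=2, C=2, D=3, E=2, F=5, G=4) → (A=6, B=2, C=2, D=0, E=2, F=8, G=7)
step 4: fire α:  (A=6, B=2, C=2, D=0, E=2, F=8, G=7) → (A=6, B=4, C=2, D=0, E=2, F=10, G=5)
step 5: fire δ:  (A=6, B=4, C=2, D=0, E=2, F=10, G=5) → (A=7, B=1, C=3, D=0, E=2, F=10, G=2)
step 6: fire ζ:  (A=7, B=1, C=3, D=0, E=2, F=10, G=2) → (A=9, B=1, C=2, D=3, E=2, F=9, G=5)
step 7: fire α:  (A=9, B=1, C=2, D=3, E=2, F=9, G=5) → (A=9, B=3, C=2, D=3, E=2, F=11, G=3)
step 8: fire α:  (A=9, B=3, C=2, D=3, E=2, F=11, G=3) → (A=9, B=5, C=2, D=3, E=2, F=13, G=1)

(A=9, B=5, C=2, D=3, E=2, F=13, G=1)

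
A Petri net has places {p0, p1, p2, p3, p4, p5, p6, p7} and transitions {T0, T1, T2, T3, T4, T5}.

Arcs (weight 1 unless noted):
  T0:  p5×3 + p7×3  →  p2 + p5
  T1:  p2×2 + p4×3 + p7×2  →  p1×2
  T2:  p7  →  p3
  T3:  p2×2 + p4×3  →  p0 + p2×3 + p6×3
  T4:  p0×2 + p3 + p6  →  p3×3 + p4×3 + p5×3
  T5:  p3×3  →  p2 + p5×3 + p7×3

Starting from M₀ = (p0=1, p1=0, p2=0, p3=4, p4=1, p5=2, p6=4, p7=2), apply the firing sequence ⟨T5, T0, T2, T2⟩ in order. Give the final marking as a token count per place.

(p0=1, p1=0, p2=2, p3=3, p4=1, p5=3, p6=4, p7=0)

step 1: fire T5:  (p0=1, p1=0, p2=0, p3=4, p4=1, p5=2, p6=4, p7=2) → (p0=1, p1=0, p2=1, p3=1, p4=1, p5=5, p6=4, p7=5)
step 2: fire T0:  (p0=1, p1=0, p2=1, p3=1, p4=1, p5=5, p6=4, p7=5) → (p0=1, p1=0, p2=2, p3=1, p4=1, p5=3, p6=4, p7=2)
step 3: fire T2:  (p0=1, p1=0, p2=2, p3=1, p4=1, p5=3, p6=4, p7=2) → (p0=1, p1=0, p2=2, p3=2, p4=1, p5=3, p6=4, p7=1)
step 4: fire T2:  (p0=1, p1=0, p2=2, p3=2, p4=1, p5=3, p6=4, p7=1) → (p0=1, p1=0, p2=2, p3=3, p4=1, p5=3, p6=4, p7=0)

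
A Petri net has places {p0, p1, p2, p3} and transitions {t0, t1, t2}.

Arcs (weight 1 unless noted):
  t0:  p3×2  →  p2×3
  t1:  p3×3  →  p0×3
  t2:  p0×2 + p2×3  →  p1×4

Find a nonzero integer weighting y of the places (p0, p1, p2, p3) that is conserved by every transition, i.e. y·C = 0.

Incidence matrix C (rows=places, cols=transitions):
       t0   t1   t2
   p0   0    3   -2
   p1   0    0    4
   p2   3    0   -3
   p3  -2   -3    0

Candidate y = [3, 3, 2, 3]; check y·C column-wise:
  col t0: 3·0 + 3·0 + 2·3 + 3·-2 = 0
  col t1: 3·3 + 3·0 + 2·0 + 3·-3 = 0
  col t2: 3·-2 + 3·4 + 2·-3 + 3·0 = 0

y = (p0:3, p1:3, p2:2, p3:3)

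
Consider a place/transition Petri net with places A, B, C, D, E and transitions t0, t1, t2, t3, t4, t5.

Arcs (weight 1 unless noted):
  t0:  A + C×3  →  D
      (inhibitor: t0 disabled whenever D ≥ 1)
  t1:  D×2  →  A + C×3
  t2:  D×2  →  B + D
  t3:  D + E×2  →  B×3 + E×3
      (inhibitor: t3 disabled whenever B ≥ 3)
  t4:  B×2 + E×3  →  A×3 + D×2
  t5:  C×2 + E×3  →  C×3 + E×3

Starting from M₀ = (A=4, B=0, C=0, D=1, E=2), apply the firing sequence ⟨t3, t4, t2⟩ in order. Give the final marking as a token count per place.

(A=7, B=2, C=0, D=1, E=0)

step 1: fire t3:  (A=4, B=0, C=0, D=1, E=2) → (A=4, B=3, C=0, D=0, E=3)
step 2: fire t4:  (A=4, B=3, C=0, D=0, E=3) → (A=7, B=1, C=0, D=2, E=0)
step 3: fire t2:  (A=7, B=1, C=0, D=2, E=0) → (A=7, B=2, C=0, D=1, E=0)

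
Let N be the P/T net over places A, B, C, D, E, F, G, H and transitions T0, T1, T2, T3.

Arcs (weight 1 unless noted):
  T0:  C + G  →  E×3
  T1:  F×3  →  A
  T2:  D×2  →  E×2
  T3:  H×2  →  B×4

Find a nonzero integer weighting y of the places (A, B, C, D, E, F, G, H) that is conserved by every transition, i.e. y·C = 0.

y = (A:0, B:0, C:3, D:1, E:1, F:0, G:0, H:0)

Incidence matrix C (rows=places, cols=transitions):
       T0   T1   T2   T3
    A   0    1    0    0
    B   0    0    0    4
    C  -1    0    0    0
    D   0    0   -2    0
    E   3    0    2    0
    F   0   -3    0    0
    G  -1    0    0    0
    H   0    0    0   -2

Candidate y = [0, 0, 3, 1, 1, 0, 0, 0]; check y·C column-wise:
  col T0: 3·-1 + 1·0 + 1·3 + 0·-1 = 0
  col T1: 0·1 + 3·0 + 1·0 + 1·0 + 0·-3 = 0
  col T2: 3·0 + 1·-2 + 1·2 = 0
  col T3: 0·4 + 3·0 + 1·0 + 1·0 + 0·-2 = 0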